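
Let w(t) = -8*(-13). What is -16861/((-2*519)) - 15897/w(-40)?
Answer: -7373771/53976 ≈ -136.61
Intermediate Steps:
w(t) = 104
-16861/((-2*519)) - 15897/w(-40) = -16861/((-2*519)) - 15897/104 = -16861/(-1038) - 15897*1/104 = -16861*(-1/1038) - 15897/104 = 16861/1038 - 15897/104 = -7373771/53976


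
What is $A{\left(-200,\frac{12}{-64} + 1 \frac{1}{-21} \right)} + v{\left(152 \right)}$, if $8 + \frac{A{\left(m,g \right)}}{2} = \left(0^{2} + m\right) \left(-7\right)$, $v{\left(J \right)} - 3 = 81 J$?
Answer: $15099$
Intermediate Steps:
$v{\left(J \right)} = 3 + 81 J$
$A{\left(m,g \right)} = -16 - 14 m$ ($A{\left(m,g \right)} = -16 + 2 \left(0^{2} + m\right) \left(-7\right) = -16 + 2 \left(0 + m\right) \left(-7\right) = -16 + 2 m \left(-7\right) = -16 + 2 \left(- 7 m\right) = -16 - 14 m$)
$A{\left(-200,\frac{12}{-64} + 1 \frac{1}{-21} \right)} + v{\left(152 \right)} = \left(-16 - -2800\right) + \left(3 + 81 \cdot 152\right) = \left(-16 + 2800\right) + \left(3 + 12312\right) = 2784 + 12315 = 15099$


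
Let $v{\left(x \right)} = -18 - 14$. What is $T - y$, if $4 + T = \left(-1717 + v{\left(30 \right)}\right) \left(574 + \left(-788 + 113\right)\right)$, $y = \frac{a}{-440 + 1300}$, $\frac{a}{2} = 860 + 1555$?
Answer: $\frac{15190987}{86} \approx 1.7664 \cdot 10^{5}$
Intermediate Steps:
$a = 4830$ ($a = 2 \left(860 + 1555\right) = 2 \cdot 2415 = 4830$)
$v{\left(x \right)} = -32$ ($v{\left(x \right)} = -18 - 14 = -32$)
$y = \frac{483}{86}$ ($y = \frac{4830}{-440 + 1300} = \frac{4830}{860} = 4830 \cdot \frac{1}{860} = \frac{483}{86} \approx 5.6163$)
$T = 176645$ ($T = -4 + \left(-1717 - 32\right) \left(574 + \left(-788 + 113\right)\right) = -4 - 1749 \left(574 - 675\right) = -4 - -176649 = -4 + 176649 = 176645$)
$T - y = 176645 - \frac{483}{86} = \frac{15190987}{86}$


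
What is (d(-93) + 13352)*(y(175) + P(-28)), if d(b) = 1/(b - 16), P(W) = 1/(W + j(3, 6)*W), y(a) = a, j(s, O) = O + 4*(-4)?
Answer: 64183140067/27468 ≈ 2.3367e+6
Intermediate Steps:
j(s, O) = -16 + O (j(s, O) = O - 16 = -16 + O)
P(W) = -1/(9*W) (P(W) = 1/(W + (-16 + 6)*W) = 1/(W - 10*W) = 1/(-9*W) = -1/(9*W))
d(b) = 1/(-16 + b)
(d(-93) + 13352)*(y(175) + P(-28)) = (1/(-16 - 93) + 13352)*(175 - ⅑/(-28)) = (1/(-109) + 13352)*(175 - ⅑*(-1/28)) = (-1/109 + 13352)*(175 + 1/252) = (1455367/109)*(44101/252) = 64183140067/27468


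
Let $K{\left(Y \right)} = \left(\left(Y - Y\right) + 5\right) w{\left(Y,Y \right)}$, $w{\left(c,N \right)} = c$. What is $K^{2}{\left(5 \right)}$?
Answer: $625$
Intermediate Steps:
$K{\left(Y \right)} = 5 Y$ ($K{\left(Y \right)} = \left(\left(Y - Y\right) + 5\right) Y = \left(0 + 5\right) Y = 5 Y$)
$K^{2}{\left(5 \right)} = \left(5 \cdot 5\right)^{2} = 25^{2} = 625$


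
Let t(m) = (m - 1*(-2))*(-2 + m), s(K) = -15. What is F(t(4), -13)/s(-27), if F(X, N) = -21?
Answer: 7/5 ≈ 1.4000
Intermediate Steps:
t(m) = (-2 + m)*(2 + m) (t(m) = (m + 2)*(-2 + m) = (2 + m)*(-2 + m) = (-2 + m)*(2 + m))
F(t(4), -13)/s(-27) = -21/(-15) = -21*(-1/15) = 7/5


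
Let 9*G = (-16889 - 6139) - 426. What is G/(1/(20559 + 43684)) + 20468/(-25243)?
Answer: -4226113864162/25243 ≈ -1.6742e+8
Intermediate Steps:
G = -2606 (G = ((-16889 - 6139) - 426)/9 = (-23028 - 426)/9 = (1/9)*(-23454) = -2606)
G/(1/(20559 + 43684)) + 20468/(-25243) = -2606/(1/(20559 + 43684)) + 20468/(-25243) = -2606/(1/64243) + 20468*(-1/25243) = -2606/1/64243 - 20468/25243 = -2606*64243 - 20468/25243 = -167417258 - 20468/25243 = -4226113864162/25243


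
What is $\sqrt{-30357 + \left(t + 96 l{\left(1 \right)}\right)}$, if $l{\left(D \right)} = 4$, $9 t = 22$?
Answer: $\frac{i \sqrt{269735}}{3} \approx 173.12 i$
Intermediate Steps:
$t = \frac{22}{9}$ ($t = \frac{1}{9} \cdot 22 = \frac{22}{9} \approx 2.4444$)
$\sqrt{-30357 + \left(t + 96 l{\left(1 \right)}\right)} = \sqrt{-30357 + \left(\frac{22}{9} + 96 \cdot 4\right)} = \sqrt{-30357 + \left(\frac{22}{9} + 384\right)} = \sqrt{-30357 + \frac{3478}{9}} = \sqrt{- \frac{269735}{9}} = \frac{i \sqrt{269735}}{3}$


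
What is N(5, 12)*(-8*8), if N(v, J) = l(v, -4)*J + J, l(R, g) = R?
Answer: -4608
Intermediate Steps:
N(v, J) = J + J*v (N(v, J) = v*J + J = J*v + J = J + J*v)
N(5, 12)*(-8*8) = (12*(1 + 5))*(-8*8) = (12*6)*(-64) = 72*(-64) = -4608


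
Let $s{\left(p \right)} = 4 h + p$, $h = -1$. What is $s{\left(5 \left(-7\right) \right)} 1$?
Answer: $-39$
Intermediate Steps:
$s{\left(p \right)} = -4 + p$ ($s{\left(p \right)} = 4 \left(-1\right) + p = -4 + p$)
$s{\left(5 \left(-7\right) \right)} 1 = \left(-4 + 5 \left(-7\right)\right) 1 = \left(-4 - 35\right) 1 = \left(-39\right) 1 = -39$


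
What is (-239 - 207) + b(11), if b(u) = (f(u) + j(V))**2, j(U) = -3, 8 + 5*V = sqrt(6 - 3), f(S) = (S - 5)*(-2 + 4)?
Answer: -365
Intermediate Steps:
f(S) = -10 + 2*S (f(S) = (-5 + S)*2 = -10 + 2*S)
V = -8/5 + sqrt(3)/5 (V = -8/5 + sqrt(6 - 3)/5 = -8/5 + sqrt(3)/5 ≈ -1.2536)
b(u) = (-13 + 2*u)**2 (b(u) = ((-10 + 2*u) - 3)**2 = (-13 + 2*u)**2)
(-239 - 207) + b(11) = (-239 - 207) + (-13 + 2*11)**2 = -446 + (-13 + 22)**2 = -446 + 9**2 = -446 + 81 = -365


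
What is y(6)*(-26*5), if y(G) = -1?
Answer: 130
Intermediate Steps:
y(6)*(-26*5) = -(-26)*5 = -1*(-130) = 130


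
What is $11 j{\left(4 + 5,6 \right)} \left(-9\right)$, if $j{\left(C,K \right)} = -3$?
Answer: $297$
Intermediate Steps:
$11 j{\left(4 + 5,6 \right)} \left(-9\right) = 11 \left(-3\right) \left(-9\right) = \left(-33\right) \left(-9\right) = 297$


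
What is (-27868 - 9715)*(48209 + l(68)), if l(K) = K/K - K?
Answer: -1809320786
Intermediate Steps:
l(K) = 1 - K
(-27868 - 9715)*(48209 + l(68)) = (-27868 - 9715)*(48209 + (1 - 1*68)) = -37583*(48209 + (1 - 68)) = -37583*(48209 - 67) = -37583*48142 = -1809320786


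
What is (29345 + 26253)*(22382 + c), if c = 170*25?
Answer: 1480685936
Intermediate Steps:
c = 4250
(29345 + 26253)*(22382 + c) = (29345 + 26253)*(22382 + 4250) = 55598*26632 = 1480685936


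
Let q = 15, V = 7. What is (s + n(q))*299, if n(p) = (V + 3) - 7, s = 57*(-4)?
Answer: -67275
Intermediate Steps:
s = -228
n(p) = 3 (n(p) = (7 + 3) - 7 = 10 - 7 = 3)
(s + n(q))*299 = (-228 + 3)*299 = -225*299 = -67275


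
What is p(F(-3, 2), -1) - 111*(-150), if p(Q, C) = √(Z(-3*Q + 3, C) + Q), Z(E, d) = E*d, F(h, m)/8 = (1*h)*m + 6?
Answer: 16650 + I*√3 ≈ 16650.0 + 1.732*I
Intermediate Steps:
F(h, m) = 48 + 8*h*m (F(h, m) = 8*((1*h)*m + 6) = 8*(h*m + 6) = 8*(6 + h*m) = 48 + 8*h*m)
p(Q, C) = √(Q + C*(3 - 3*Q)) (p(Q, C) = √((-3*Q + 3)*C + Q) = √((3 - 3*Q)*C + Q) = √(C*(3 - 3*Q) + Q) = √(Q + C*(3 - 3*Q)))
p(F(-3, 2), -1) - 111*(-150) = √((48 + 8*(-3)*2) - 3*(-1)*(-1 + (48 + 8*(-3)*2))) - 111*(-150) = √((48 - 48) - 3*(-1)*(-1 + (48 - 48))) + 16650 = √(0 - 3*(-1)*(-1 + 0)) + 16650 = √(0 - 3*(-1)*(-1)) + 16650 = √(0 - 3) + 16650 = √(-3) + 16650 = I*√3 + 16650 = 16650 + I*√3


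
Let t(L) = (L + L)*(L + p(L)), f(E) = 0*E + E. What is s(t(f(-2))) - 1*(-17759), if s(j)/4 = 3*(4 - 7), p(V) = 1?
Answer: 17723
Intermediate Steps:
f(E) = E (f(E) = 0 + E = E)
t(L) = 2*L*(1 + L) (t(L) = (L + L)*(L + 1) = (2*L)*(1 + L) = 2*L*(1 + L))
s(j) = -36 (s(j) = 4*(3*(4 - 7)) = 4*(3*(-3)) = 4*(-9) = -36)
s(t(f(-2))) - 1*(-17759) = -36 - 1*(-17759) = -36 + 17759 = 17723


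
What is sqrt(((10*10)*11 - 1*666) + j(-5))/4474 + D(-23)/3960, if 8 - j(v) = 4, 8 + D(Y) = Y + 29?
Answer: -1/1980 + sqrt(438)/4474 ≈ 0.0041727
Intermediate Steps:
D(Y) = 21 + Y (D(Y) = -8 + (Y + 29) = -8 + (29 + Y) = 21 + Y)
j(v) = 4 (j(v) = 8 - 1*4 = 8 - 4 = 4)
sqrt(((10*10)*11 - 1*666) + j(-5))/4474 + D(-23)/3960 = sqrt(((10*10)*11 - 1*666) + 4)/4474 + (21 - 23)/3960 = sqrt((100*11 - 666) + 4)*(1/4474) - 2*1/3960 = sqrt((1100 - 666) + 4)*(1/4474) - 1/1980 = sqrt(434 + 4)*(1/4474) - 1/1980 = sqrt(438)*(1/4474) - 1/1980 = sqrt(438)/4474 - 1/1980 = -1/1980 + sqrt(438)/4474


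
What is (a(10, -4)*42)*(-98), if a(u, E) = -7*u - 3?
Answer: 300468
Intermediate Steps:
a(u, E) = -3 - 7*u
(a(10, -4)*42)*(-98) = ((-3 - 7*10)*42)*(-98) = ((-3 - 70)*42)*(-98) = -73*42*(-98) = -3066*(-98) = 300468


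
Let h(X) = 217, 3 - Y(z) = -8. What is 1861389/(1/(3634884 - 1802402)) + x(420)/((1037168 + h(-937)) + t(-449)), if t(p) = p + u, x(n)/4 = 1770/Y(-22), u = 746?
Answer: 6489071786007433846/1902417 ≈ 3.4110e+12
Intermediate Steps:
Y(z) = 11 (Y(z) = 3 - 1*(-8) = 3 + 8 = 11)
x(n) = 7080/11 (x(n) = 4*(1770/11) = 7080/11)
t(p) = 746 + p (t(p) = p + 746 = 746 + p)
1861389/(1/(3634884 - 1802402)) + x(420)/((1037168 + h(-937)) + t(-449)) = 1861389/(1/(3634884 - 1802402)) + 7080/(11*((1037168 + 217) + (746 - 449))) = 1861389/(1/1832482) + 7080/(11*(1037385 + 297)) = 1861389/(1/1832482) + (7080/11)/1037682 = 1861389*1832482 + (7080/11)*(1/1037682) = 3410961837498 + 1180/1902417 = 6489071786007433846/1902417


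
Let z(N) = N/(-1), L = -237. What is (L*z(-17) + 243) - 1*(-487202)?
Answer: 483416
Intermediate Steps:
z(N) = -N (z(N) = N*(-1) = -N)
(L*z(-17) + 243) - 1*(-487202) = (-(-237)*(-17) + 243) - 1*(-487202) = (-237*17 + 243) + 487202 = (-4029 + 243) + 487202 = -3786 + 487202 = 483416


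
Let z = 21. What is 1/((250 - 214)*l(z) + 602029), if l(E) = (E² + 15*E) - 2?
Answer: 1/629173 ≈ 1.5894e-6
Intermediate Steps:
l(E) = -2 + E² + 15*E
1/((250 - 214)*l(z) + 602029) = 1/((250 - 214)*(-2 + 21² + 15*21) + 602029) = 1/(36*(-2 + 441 + 315) + 602029) = 1/(36*754 + 602029) = 1/(27144 + 602029) = 1/629173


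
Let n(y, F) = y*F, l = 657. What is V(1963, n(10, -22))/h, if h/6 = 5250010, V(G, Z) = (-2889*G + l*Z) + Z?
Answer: -5815867/31500060 ≈ -0.18463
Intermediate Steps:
n(y, F) = F*y
V(G, Z) = -2889*G + 658*Z (V(G, Z) = (-2889*G + 657*Z) + Z = -2889*G + 658*Z)
h = 31500060 (h = 6*5250010 = 31500060)
V(1963, n(10, -22))/h = (-2889*1963 + 658*(-22*10))/31500060 = (-5671107 + 658*(-220))*(1/31500060) = (-5671107 - 144760)*(1/31500060) = -5815867*1/31500060 = -5815867/31500060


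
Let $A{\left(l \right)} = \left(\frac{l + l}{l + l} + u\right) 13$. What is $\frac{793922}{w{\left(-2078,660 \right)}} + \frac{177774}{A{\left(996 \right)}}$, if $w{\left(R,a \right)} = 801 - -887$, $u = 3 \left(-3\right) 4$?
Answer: $\frac{30575999}{384020} \approx 79.621$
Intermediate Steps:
$u = -36$ ($u = \left(-9\right) 4 = -36$)
$w{\left(R,a \right)} = 1688$ ($w{\left(R,a \right)} = 801 + 887 = 1688$)
$A{\left(l \right)} = -455$ ($A{\left(l \right)} = \left(\frac{l + l}{l + l} - 36\right) 13 = \left(\frac{2 l}{2 l} - 36\right) 13 = \left(2 l \frac{1}{2 l} - 36\right) 13 = \left(1 - 36\right) 13 = \left(-35\right) 13 = -455$)
$\frac{793922}{w{\left(-2078,660 \right)}} + \frac{177774}{A{\left(996 \right)}} = \frac{793922}{1688} + \frac{177774}{-455} = 793922 \cdot \frac{1}{1688} + 177774 \left(- \frac{1}{455}\right) = \frac{396961}{844} - \frac{177774}{455} = \frac{30575999}{384020}$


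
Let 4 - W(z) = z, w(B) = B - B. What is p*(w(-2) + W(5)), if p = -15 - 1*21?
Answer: 36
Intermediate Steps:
p = -36 (p = -15 - 21 = -36)
w(B) = 0
W(z) = 4 - z
p*(w(-2) + W(5)) = -36*(0 + (4 - 1*5)) = -36*(0 + (4 - 5)) = -36*(0 - 1) = -36*(-1) = 36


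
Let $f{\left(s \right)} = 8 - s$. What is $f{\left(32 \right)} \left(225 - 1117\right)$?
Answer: $21408$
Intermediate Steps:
$f{\left(32 \right)} \left(225 - 1117\right) = \left(8 - 32\right) \left(225 - 1117\right) = \left(8 - 32\right) \left(-892\right) = \left(-24\right) \left(-892\right) = 21408$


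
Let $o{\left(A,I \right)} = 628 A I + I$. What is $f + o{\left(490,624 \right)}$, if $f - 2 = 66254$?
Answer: $192084160$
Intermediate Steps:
$o{\left(A,I \right)} = I + 628 A I$ ($o{\left(A,I \right)} = 628 A I + I = I + 628 A I$)
$f = 66256$ ($f = 2 + 66254 = 66256$)
$f + o{\left(490,624 \right)} = 66256 + 624 \left(1 + 628 \cdot 490\right) = 66256 + 624 \left(1 + 307720\right) = 66256 + 624 \cdot 307721 = 66256 + 192017904 = 192084160$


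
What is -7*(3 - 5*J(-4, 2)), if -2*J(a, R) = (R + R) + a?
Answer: -21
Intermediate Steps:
J(a, R) = -R - a/2 (J(a, R) = -((R + R) + a)/2 = -(2*R + a)/2 = -(a + 2*R)/2 = -R - a/2)
-7*(3 - 5*J(-4, 2)) = -7*(3 - 5*(-1*2 - ½*(-4))) = -7*(3 - 5*(-2 + 2)) = -7*(3 - 5*0) = -7*(3 + 0) = -7*3 = -21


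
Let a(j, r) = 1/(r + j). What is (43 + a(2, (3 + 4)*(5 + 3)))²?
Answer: 6225025/3364 ≈ 1850.5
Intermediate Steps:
a(j, r) = 1/(j + r)
(43 + a(2, (3 + 4)*(5 + 3)))² = (43 + 1/(2 + (3 + 4)*(5 + 3)))² = (43 + 1/(2 + 7*8))² = (43 + 1/(2 + 56))² = (43 + 1/58)² = (2495/58)² = 6225025/3364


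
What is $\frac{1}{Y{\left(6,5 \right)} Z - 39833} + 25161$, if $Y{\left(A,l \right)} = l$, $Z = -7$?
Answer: $\frac{1003118747}{39868} \approx 25161.0$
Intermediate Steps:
$\frac{1}{Y{\left(6,5 \right)} Z - 39833} + 25161 = \frac{1}{5 \left(-7\right) - 39833} + 25161 = \frac{1}{-35 - 39833} + 25161 = \frac{1}{-39868} + 25161 = - \frac{1}{39868} + 25161 = \frac{1003118747}{39868}$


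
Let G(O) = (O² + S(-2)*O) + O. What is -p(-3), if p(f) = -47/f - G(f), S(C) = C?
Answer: -11/3 ≈ -3.6667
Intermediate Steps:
G(O) = O² - O (G(O) = (O² - 2*O) + O = O² - O)
p(f) = -47/f - f*(-1 + f)
-p(-3) = -(-3 - 1*(-3)² - 47/(-3)) = -(-3 - 1*9 - 47*(-⅓)) = -(-3 - 9 + 47/3) = -1*11/3 = -11/3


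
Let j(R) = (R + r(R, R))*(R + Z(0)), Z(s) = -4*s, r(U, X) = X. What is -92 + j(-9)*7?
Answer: 1042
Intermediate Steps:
j(R) = 2*R**2 (j(R) = (R + R)*(R - 4*0) = (2*R)*(R + 0) = (2*R)*R = 2*R**2)
-92 + j(-9)*7 = -92 + (2*(-9)**2)*7 = -92 + (2*81)*7 = -92 + 162*7 = -92 + 1134 = 1042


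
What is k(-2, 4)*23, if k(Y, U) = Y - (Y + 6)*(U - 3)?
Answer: -138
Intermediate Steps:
k(Y, U) = Y - (-3 + U)*(6 + Y) (k(Y, U) = Y - (6 + Y)*(-3 + U) = Y - (-3 + U)*(6 + Y))
k(-2, 4)*23 = (18 - 6*4 + 4*(-2) - 1*4*(-2))*23 = (18 - 24 - 8 + 8)*23 = -6*23 = -138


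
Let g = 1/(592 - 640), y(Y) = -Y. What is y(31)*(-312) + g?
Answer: 464255/48 ≈ 9672.0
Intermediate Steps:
g = -1/48 (g = 1/(-48) = -1/48 ≈ -0.020833)
y(31)*(-312) + g = -1*31*(-312) - 1/48 = -31*(-312) - 1/48 = 9672 - 1/48 = 464255/48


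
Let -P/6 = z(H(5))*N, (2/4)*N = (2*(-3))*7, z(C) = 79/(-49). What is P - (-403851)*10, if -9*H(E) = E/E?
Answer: 28263882/7 ≈ 4.0377e+6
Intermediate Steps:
H(E) = -⅑ (H(E) = -E/(9*E) = -⅑*1 = -⅑)
z(C) = -79/49 (z(C) = 79*(-1/49) = -79/49)
N = -84 (N = 2*((2*(-3))*7) = 2*(-6*7) = 2*(-42) = -84)
P = -5688/7 (P = -(-474)*(-84)/49 = -6*948/7 = -5688/7 ≈ -812.57)
P - (-403851)*10 = -5688/7 - (-403851)*10 = -5688/7 - 1*(-4038510) = -5688/7 + 4038510 = 28263882/7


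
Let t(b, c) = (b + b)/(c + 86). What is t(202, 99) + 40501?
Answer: 7493089/185 ≈ 40503.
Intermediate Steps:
t(b, c) = 2*b/(86 + c) (t(b, c) = (2*b)/(86 + c) = 2*b/(86 + c))
t(202, 99) + 40501 = 2*202/(86 + 99) + 40501 = 2*202/185 + 40501 = 2*202*(1/185) + 40501 = 404/185 + 40501 = 7493089/185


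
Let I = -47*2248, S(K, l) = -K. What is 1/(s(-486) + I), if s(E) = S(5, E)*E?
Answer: -1/103226 ≈ -9.6875e-6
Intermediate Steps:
I = -105656
s(E) = -5*E (s(E) = (-1*5)*E = -5*E)
1/(s(-486) + I) = 1/(-5*(-486) - 105656) = 1/(2430 - 105656) = 1/(-103226) = -1/103226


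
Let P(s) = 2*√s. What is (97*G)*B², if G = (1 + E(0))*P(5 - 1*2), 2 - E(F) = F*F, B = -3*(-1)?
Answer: 5238*√3 ≈ 9072.5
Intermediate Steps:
B = 3
E(F) = 2 - F² (E(F) = 2 - F*F = 2 - F²)
G = 6*√3 (G = (1 + (2 - 1*0²))*(2*√(5 - 1*2)) = (1 + (2 - 1*0))*(2*√(5 - 2)) = (1 + (2 + 0))*(2*√3) = (1 + 2)*(2*√3) = 3*(2*√3) = 6*√3 ≈ 10.392)
(97*G)*B² = (97*(6*√3))*3² = (582*√3)*9 = 5238*√3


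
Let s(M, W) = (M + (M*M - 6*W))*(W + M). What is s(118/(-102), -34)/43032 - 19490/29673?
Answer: -720439351/874700694 ≈ -0.82364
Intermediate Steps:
s(M, W) = (M + W)*(M + M**2 - 6*W) (s(M, W) = (M + (M**2 - 6*W))*(M + W) = (M + M**2 - 6*W)*(M + W) = (M + W)*(M + M**2 - 6*W))
s(118/(-102), -34)/43032 - 19490/29673 = ((118/(-102))**2 + (118/(-102))**3 - 6*(-34)**2 - 34*(118/(-102))**2 - 5*118/(-102)*(-34))/43032 - 19490/29673 = ((118*(-1/102))**2 + (118*(-1/102))**3 - 6*1156 - 34*(118*(-1/102))**2 - 5*118*(-1/102)*(-34))*(1/43032) - 19490*1/29673 = ((-59/51)**2 + (-59/51)**3 - 6936 - 34*(-59/51)**2 - 5*(-59/51)*(-34))*(1/43032) - 19490/29673 = (3481/2601 - 205379/132651 - 6936 - 34*3481/2601 - 590/3)*(1/43032) - 19490/29673 = (3481/2601 - 205379/132651 - 6936 - 6962/153 - 590/3)*(1/43032) - 19490/29673 = -952219268/132651*1/43032 - 19490/29673 = -132769/795906 - 19490/29673 = -720439351/874700694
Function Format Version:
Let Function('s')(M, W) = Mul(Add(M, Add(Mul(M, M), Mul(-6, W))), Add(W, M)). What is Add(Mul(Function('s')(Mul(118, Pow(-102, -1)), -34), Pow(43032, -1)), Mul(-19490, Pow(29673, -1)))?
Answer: Rational(-720439351, 874700694) ≈ -0.82364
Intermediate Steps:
Function('s')(M, W) = Mul(Add(M, W), Add(M, Pow(M, 2), Mul(-6, W))) (Function('s')(M, W) = Mul(Add(M, Add(Pow(M, 2), Mul(-6, W))), Add(M, W)) = Mul(Add(M, Pow(M, 2), Mul(-6, W)), Add(M, W)) = Mul(Add(M, W), Add(M, Pow(M, 2), Mul(-6, W))))
Add(Mul(Function('s')(Mul(118, Pow(-102, -1)), -34), Pow(43032, -1)), Mul(-19490, Pow(29673, -1))) = Add(Mul(Add(Pow(Mul(118, Pow(-102, -1)), 2), Pow(Mul(118, Pow(-102, -1)), 3), Mul(-6, Pow(-34, 2)), Mul(-34, Pow(Mul(118, Pow(-102, -1)), 2)), Mul(-5, Mul(118, Pow(-102, -1)), -34)), Pow(43032, -1)), Mul(-19490, Pow(29673, -1))) = Add(Mul(Add(Pow(Mul(118, Rational(-1, 102)), 2), Pow(Mul(118, Rational(-1, 102)), 3), Mul(-6, 1156), Mul(-34, Pow(Mul(118, Rational(-1, 102)), 2)), Mul(-5, Mul(118, Rational(-1, 102)), -34)), Rational(1, 43032)), Mul(-19490, Rational(1, 29673))) = Add(Mul(Add(Pow(Rational(-59, 51), 2), Pow(Rational(-59, 51), 3), -6936, Mul(-34, Pow(Rational(-59, 51), 2)), Mul(-5, Rational(-59, 51), -34)), Rational(1, 43032)), Rational(-19490, 29673)) = Add(Mul(Add(Rational(3481, 2601), Rational(-205379, 132651), -6936, Mul(-34, Rational(3481, 2601)), Rational(-590, 3)), Rational(1, 43032)), Rational(-19490, 29673)) = Add(Mul(Add(Rational(3481, 2601), Rational(-205379, 132651), -6936, Rational(-6962, 153), Rational(-590, 3)), Rational(1, 43032)), Rational(-19490, 29673)) = Add(Mul(Rational(-952219268, 132651), Rational(1, 43032)), Rational(-19490, 29673)) = Add(Rational(-132769, 795906), Rational(-19490, 29673)) = Rational(-720439351, 874700694)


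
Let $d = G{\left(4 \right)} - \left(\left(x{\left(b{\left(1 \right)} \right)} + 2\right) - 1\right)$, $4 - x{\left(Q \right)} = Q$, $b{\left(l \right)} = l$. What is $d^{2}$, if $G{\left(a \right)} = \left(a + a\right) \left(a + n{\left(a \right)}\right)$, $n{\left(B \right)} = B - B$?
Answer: $784$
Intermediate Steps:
$n{\left(B \right)} = 0$
$x{\left(Q \right)} = 4 - Q$
$G{\left(a \right)} = 2 a^{2}$ ($G{\left(a \right)} = \left(a + a\right) \left(a + 0\right) = 2 a a = 2 a^{2}$)
$d = 28$ ($d = 2 \cdot 4^{2} - \left(\left(\left(4 - 1\right) + 2\right) - 1\right) = 2 \cdot 16 - \left(\left(\left(4 - 1\right) + 2\right) - 1\right) = 32 - \left(\left(3 + 2\right) - 1\right) = 32 - \left(5 - 1\right) = 32 - 4 = 28$)
$d^{2} = 28^{2} = 784$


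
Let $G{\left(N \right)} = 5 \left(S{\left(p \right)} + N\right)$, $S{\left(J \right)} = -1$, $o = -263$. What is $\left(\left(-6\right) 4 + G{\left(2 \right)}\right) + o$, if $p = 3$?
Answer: $-282$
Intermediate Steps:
$G{\left(N \right)} = -5 + 5 N$ ($G{\left(N \right)} = 5 \left(-1 + N\right) = -5 + 5 N$)
$\left(\left(-6\right) 4 + G{\left(2 \right)}\right) + o = \left(\left(-6\right) 4 + \left(-5 + 5 \cdot 2\right)\right) - 263 = \left(-24 + \left(-5 + 10\right)\right) - 263 = \left(-24 + 5\right) - 263 = -19 - 263 = -282$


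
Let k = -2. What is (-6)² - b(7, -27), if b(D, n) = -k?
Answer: 34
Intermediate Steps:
b(D, n) = 2 (b(D, n) = -1*(-2) = 2)
(-6)² - b(7, -27) = (-6)² - 1*2 = 36 - 2 = 34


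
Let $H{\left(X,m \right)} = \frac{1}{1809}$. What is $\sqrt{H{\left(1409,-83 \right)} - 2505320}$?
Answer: $\frac{i \sqrt{910956899679}}{603} \approx 1582.8 i$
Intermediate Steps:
$H{\left(X,m \right)} = \frac{1}{1809}$
$\sqrt{H{\left(1409,-83 \right)} - 2505320} = \sqrt{\frac{1}{1809} - 2505320} = \sqrt{- \frac{4532123879}{1809}} = \frac{i \sqrt{910956899679}}{603}$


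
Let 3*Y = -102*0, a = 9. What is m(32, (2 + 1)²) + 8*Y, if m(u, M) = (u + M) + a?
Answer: 50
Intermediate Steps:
Y = 0 (Y = (-102*0)/3 = (⅓)*0 = 0)
m(u, M) = 9 + M + u (m(u, M) = (u + M) + 9 = (M + u) + 9 = 9 + M + u)
m(32, (2 + 1)²) + 8*Y = (9 + (2 + 1)² + 32) + 8*0 = (9 + 3² + 32) + 0 = (9 + 9 + 32) + 0 = 50 + 0 = 50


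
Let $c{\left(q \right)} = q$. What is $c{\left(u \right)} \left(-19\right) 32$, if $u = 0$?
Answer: $0$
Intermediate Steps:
$c{\left(u \right)} \left(-19\right) 32 = 0 \left(-19\right) 32 = 0 \cdot 32 = 0$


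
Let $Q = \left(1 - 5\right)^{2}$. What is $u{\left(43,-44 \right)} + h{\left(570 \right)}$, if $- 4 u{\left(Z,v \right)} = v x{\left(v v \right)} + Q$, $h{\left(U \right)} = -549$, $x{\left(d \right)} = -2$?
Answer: $-575$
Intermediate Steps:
$Q = 16$ ($Q = \left(-4\right)^{2} = 16$)
$u{\left(Z,v \right)} = -4 + \frac{v}{2}$ ($u{\left(Z,v \right)} = - \frac{v \left(-2\right) + 16}{4} = - \frac{- 2 v + 16}{4} = - \frac{16 - 2 v}{4} = -4 + \frac{v}{2}$)
$u{\left(43,-44 \right)} + h{\left(570 \right)} = \left(-4 + \frac{1}{2} \left(-44\right)\right) - 549 = \left(-4 - 22\right) - 549 = -26 - 549 = -575$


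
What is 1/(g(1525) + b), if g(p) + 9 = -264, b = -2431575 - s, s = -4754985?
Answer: 1/2323137 ≈ 4.3045e-7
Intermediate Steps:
b = 2323410 (b = -2431575 - 1*(-4754985) = -2431575 + 4754985 = 2323410)
g(p) = -273 (g(p) = -9 - 264 = -273)
1/(g(1525) + b) = 1/(-273 + 2323410) = 1/2323137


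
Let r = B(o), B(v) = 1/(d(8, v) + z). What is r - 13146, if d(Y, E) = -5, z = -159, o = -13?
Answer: -2155945/164 ≈ -13146.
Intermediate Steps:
B(v) = -1/164 (B(v) = 1/(-5 - 159) = 1/(-164) = -1/164)
r = -1/164 ≈ -0.0060976
r - 13146 = -1/164 - 13146 = -2155945/164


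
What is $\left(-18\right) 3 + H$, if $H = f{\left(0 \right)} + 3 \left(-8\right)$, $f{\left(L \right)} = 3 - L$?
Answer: $-75$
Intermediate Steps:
$H = -21$ ($H = \left(3 - 0\right) + 3 \left(-8\right) = \left(3 + 0\right) - 24 = 3 - 24 = -21$)
$\left(-18\right) 3 + H = \left(-18\right) 3 - 21 = -54 - 21 = -75$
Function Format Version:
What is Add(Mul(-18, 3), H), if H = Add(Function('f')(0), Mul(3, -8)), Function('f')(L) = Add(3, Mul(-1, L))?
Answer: -75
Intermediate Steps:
H = -21 (H = Add(Add(3, Mul(-1, 0)), Mul(3, -8)) = Add(Add(3, 0), -24) = Add(3, -24) = -21)
Add(Mul(-18, 3), H) = Add(Mul(-18, 3), -21) = Add(-54, -21) = -75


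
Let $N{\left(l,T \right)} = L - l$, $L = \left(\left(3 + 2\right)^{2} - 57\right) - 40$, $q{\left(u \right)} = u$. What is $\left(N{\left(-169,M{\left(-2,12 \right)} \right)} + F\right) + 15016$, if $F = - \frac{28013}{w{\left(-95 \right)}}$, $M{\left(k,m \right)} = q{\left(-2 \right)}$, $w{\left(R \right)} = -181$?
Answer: $\frac{2763466}{181} \approx 15268.0$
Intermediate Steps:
$L = -72$ ($L = \left(5^{2} - 57\right) - 40 = \left(25 - 57\right) - 40 = -32 - 40 = -72$)
$M{\left(k,m \right)} = -2$
$F = \frac{28013}{181}$ ($F = - \frac{28013}{-181} = \left(-28013\right) \left(- \frac{1}{181}\right) = \frac{28013}{181} \approx 154.77$)
$N{\left(l,T \right)} = -72 - l$
$\left(N{\left(-169,M{\left(-2,12 \right)} \right)} + F\right) + 15016 = \left(\left(-72 - -169\right) + \frac{28013}{181}\right) + 15016 = \left(\left(-72 + 169\right) + \frac{28013}{181}\right) + 15016 = \left(97 + \frac{28013}{181}\right) + 15016 = \frac{45570}{181} + 15016 = \frac{2763466}{181}$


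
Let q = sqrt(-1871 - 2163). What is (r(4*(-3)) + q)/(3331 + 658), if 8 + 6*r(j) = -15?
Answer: -23/23934 + I*sqrt(4034)/3989 ≈ -0.00096098 + 0.015922*I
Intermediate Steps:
q = I*sqrt(4034) (q = sqrt(-4034) = I*sqrt(4034) ≈ 63.514*I)
r(j) = -23/6 (r(j) = -4/3 + (1/6)*(-15) = -4/3 - 5/2 = -23/6)
(r(4*(-3)) + q)/(3331 + 658) = (-23/6 + I*sqrt(4034))/(3331 + 658) = (-23/6 + I*sqrt(4034))/3989 = (-23/6 + I*sqrt(4034))*(1/3989) = -23/23934 + I*sqrt(4034)/3989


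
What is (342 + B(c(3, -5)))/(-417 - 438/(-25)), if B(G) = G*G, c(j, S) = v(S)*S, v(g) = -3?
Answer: -4725/3329 ≈ -1.4193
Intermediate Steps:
c(j, S) = -3*S
B(G) = G²
(342 + B(c(3, -5)))/(-417 - 438/(-25)) = (342 + (-3*(-5))²)/(-417 - 438/(-25)) = (342 + 15²)/(-417 - 438*(-1/25)) = (342 + 225)/(-417 + 438/25) = 567/(-9987/25) = 567*(-25/9987) = -4725/3329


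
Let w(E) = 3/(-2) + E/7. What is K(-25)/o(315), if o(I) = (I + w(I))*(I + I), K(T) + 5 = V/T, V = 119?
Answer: -244/5646375 ≈ -4.3214e-5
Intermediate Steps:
K(T) = -5 + 119/T
w(E) = -3/2 + E/7 (w(E) = 3*(-½) + E*(⅐) = -3/2 + E/7)
o(I) = 2*I*(-3/2 + 8*I/7) (o(I) = (I + (-3/2 + I/7))*(I + I) = (-3/2 + 8*I/7)*(2*I) = 2*I*(-3/2 + 8*I/7))
K(-25)/o(315) = (-5 + 119/(-25))/(((⅐)*315*(-21 + 16*315))) = (-5 + 119*(-1/25))/(((⅐)*315*(-21 + 5040))) = (-5 - 119/25)/(((⅐)*315*5019)) = -244/25/225855 = -244/25*1/225855 = -244/5646375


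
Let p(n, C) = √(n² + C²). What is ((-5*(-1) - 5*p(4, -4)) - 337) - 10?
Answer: -342 - 20*√2 ≈ -370.28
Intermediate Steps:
p(n, C) = √(C² + n²)
((-5*(-1) - 5*p(4, -4)) - 337) - 10 = ((-5*(-1) - 5*√((-4)² + 4²)) - 337) - 10 = ((5 - 5*√(16 + 16)) - 337) - 10 = ((5 - 20*√2) - 337) - 10 = (-332 - 20*√2) - 10 = -342 - 20*√2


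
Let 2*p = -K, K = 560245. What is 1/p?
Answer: -2/560245 ≈ -3.5699e-6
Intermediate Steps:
p = -560245/2 (p = (-1*560245)/2 = (½)*(-560245) = -560245/2 ≈ -2.8012e+5)
1/p = 1/(-560245/2) = -2/560245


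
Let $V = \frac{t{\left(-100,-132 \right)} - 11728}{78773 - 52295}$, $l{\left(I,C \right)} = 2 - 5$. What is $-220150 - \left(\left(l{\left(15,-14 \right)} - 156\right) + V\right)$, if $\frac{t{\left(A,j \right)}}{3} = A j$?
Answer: $- \frac{2912474785}{13239} \approx -2.1999 \cdot 10^{5}$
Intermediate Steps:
$t{\left(A,j \right)} = 3 A j$
$l{\left(I,C \right)} = -3$
$V = \frac{13936}{13239}$ ($V = \frac{3 \left(-100\right) \left(-132\right) - 11728}{78773 - 52295} = \frac{39600 - 11728}{26478} = 27872 \cdot \frac{1}{26478} = \frac{13936}{13239} \approx 1.0526$)
$-220150 - \left(\left(l{\left(15,-14 \right)} - 156\right) + V\right) = -220150 - \left(\left(-3 - 156\right) + \frac{13936}{13239}\right) = -220150 - \left(-159 + \frac{13936}{13239}\right) = -220150 - - \frac{2091065}{13239} = -220150 + \frac{2091065}{13239} = - \frac{2912474785}{13239}$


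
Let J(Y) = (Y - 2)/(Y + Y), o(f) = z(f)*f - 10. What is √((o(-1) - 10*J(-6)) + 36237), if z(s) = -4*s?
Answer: √325947/3 ≈ 190.31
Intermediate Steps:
o(f) = -10 - 4*f² (o(f) = (-4*f)*f - 10 = -4*f² - 10 = -10 - 4*f²)
J(Y) = (-2 + Y)/(2*Y) (J(Y) = (-2 + Y)/((2*Y)) = (-2 + Y)*(1/(2*Y)) = (-2 + Y)/(2*Y))
√((o(-1) - 10*J(-6)) + 36237) = √(((-10 - 4*(-1)²) - 5*(-2 - 6)/(-6)) + 36237) = √(((-10 - 4*1) - 5*(-1)*(-8)/6) + 36237) = √(((-10 - 4) - 10*⅔) + 36237) = √((-14 - 20/3) + 36237) = √(-62/3 + 36237) = √(108649/3) = √325947/3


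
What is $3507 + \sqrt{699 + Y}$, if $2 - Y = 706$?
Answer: $3507 + i \sqrt{5} \approx 3507.0 + 2.2361 i$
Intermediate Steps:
$Y = -704$ ($Y = 2 - 706 = -704$)
$3507 + \sqrt{699 + Y} = 3507 + \sqrt{699 - 704} = 3507 + \sqrt{-5} = 3507 + i \sqrt{5}$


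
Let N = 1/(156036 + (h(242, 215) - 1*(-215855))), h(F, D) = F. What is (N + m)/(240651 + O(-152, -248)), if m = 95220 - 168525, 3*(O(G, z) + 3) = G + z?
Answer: -20459407173/67127583338 ≈ -0.30478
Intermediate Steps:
O(G, z) = -3 + G/3 + z/3 (O(G, z) = -3 + (G + z)/3 = -3 + (G/3 + z/3) = -3 + G/3 + z/3)
m = -73305
N = 1/372133 (N = 1/(156036 + (242 - 1*(-215855))) = 1/(156036 + (242 + 215855)) = 1/(156036 + 216097) = 1/372133 ≈ 2.6872e-6)
(N + m)/(240651 + O(-152, -248)) = (1/372133 - 73305)/(240651 + (-3 + (⅓)*(-152) + (⅓)*(-248))) = -27279209564/(372133*(240651 + (-3 - 152/3 - 248/3))) = -27279209564/(372133*(240651 - 409/3)) = -27279209564/(372133*721544/3) = -27279209564/372133*3/721544 = -20459407173/67127583338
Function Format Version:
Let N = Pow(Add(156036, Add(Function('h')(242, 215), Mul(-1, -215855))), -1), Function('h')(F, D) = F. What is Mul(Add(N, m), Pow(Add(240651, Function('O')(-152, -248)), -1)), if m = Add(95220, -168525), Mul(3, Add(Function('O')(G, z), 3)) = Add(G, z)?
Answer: Rational(-20459407173, 67127583338) ≈ -0.30478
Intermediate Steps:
Function('O')(G, z) = Add(-3, Mul(Rational(1, 3), G), Mul(Rational(1, 3), z)) (Function('O')(G, z) = Add(-3, Mul(Rational(1, 3), Add(G, z))) = Add(-3, Add(Mul(Rational(1, 3), G), Mul(Rational(1, 3), z))) = Add(-3, Mul(Rational(1, 3), G), Mul(Rational(1, 3), z)))
m = -73305
N = Rational(1, 372133) (N = Pow(Add(156036, Add(242, Mul(-1, -215855))), -1) = Pow(Add(156036, Add(242, 215855)), -1) = Pow(Add(156036, 216097), -1) = Pow(372133, -1) = Rational(1, 372133) ≈ 2.6872e-6)
Mul(Add(N, m), Pow(Add(240651, Function('O')(-152, -248)), -1)) = Mul(Add(Rational(1, 372133), -73305), Pow(Add(240651, Add(-3, Mul(Rational(1, 3), -152), Mul(Rational(1, 3), -248))), -1)) = Mul(Rational(-27279209564, 372133), Pow(Add(240651, Add(-3, Rational(-152, 3), Rational(-248, 3))), -1)) = Mul(Rational(-27279209564, 372133), Pow(Add(240651, Rational(-409, 3)), -1)) = Mul(Rational(-27279209564, 372133), Pow(Rational(721544, 3), -1)) = Mul(Rational(-27279209564, 372133), Rational(3, 721544)) = Rational(-20459407173, 67127583338)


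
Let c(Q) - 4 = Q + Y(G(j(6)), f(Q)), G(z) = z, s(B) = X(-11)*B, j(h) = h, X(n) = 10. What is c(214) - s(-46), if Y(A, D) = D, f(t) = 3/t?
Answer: 145095/214 ≈ 678.01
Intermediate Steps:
s(B) = 10*B
c(Q) = 4 + Q + 3/Q (c(Q) = 4 + (Q + 3/Q) = 4 + Q + 3/Q)
c(214) - s(-46) = (4 + 214 + 3/214) - 10*(-46) = (4 + 214 + 3*(1/214)) - 1*(-460) = (4 + 214 + 3/214) + 460 = 46655/214 + 460 = 145095/214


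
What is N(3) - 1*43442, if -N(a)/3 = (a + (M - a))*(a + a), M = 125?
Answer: -45692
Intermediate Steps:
N(a) = -750*a (N(a) = -3*(a + (125 - a))*(a + a) = -375*2*a = -750*a)
N(3) - 1*43442 = -750*3 - 1*43442 = -2250 - 43442 = -45692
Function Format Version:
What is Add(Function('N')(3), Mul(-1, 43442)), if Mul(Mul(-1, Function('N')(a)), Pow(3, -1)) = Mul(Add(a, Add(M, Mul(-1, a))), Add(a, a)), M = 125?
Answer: -45692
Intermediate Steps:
Function('N')(a) = Mul(-750, a) (Function('N')(a) = Mul(-3, Mul(Add(a, Add(125, Mul(-1, a))), Add(a, a))) = Mul(-3, Mul(125, Mul(2, a))) = Mul(-3, Mul(250, a)) = Mul(-750, a))
Add(Function('N')(3), Mul(-1, 43442)) = Add(Mul(-750, 3), Mul(-1, 43442)) = Add(-2250, -43442) = -45692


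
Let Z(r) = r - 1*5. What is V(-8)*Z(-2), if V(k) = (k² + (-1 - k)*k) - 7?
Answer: -7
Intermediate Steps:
Z(r) = -5 + r (Z(r) = r - 5 = -5 + r)
V(k) = -7 + k² + k*(-1 - k) (V(k) = (k² + k*(-1 - k)) - 7 = -7 + k² + k*(-1 - k))
V(-8)*Z(-2) = (-7 - 1*(-8))*(-5 - 2) = (-7 + 8)*(-7) = 1*(-7) = -7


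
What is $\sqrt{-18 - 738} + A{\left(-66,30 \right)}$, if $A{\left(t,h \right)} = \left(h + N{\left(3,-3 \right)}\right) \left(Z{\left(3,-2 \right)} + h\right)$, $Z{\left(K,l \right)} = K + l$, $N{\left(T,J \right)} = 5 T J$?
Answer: $-465 + 6 i \sqrt{21} \approx -465.0 + 27.495 i$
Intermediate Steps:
$N{\left(T,J \right)} = 5 J T$
$A{\left(t,h \right)} = \left(1 + h\right) \left(-45 + h\right)$ ($A{\left(t,h \right)} = \left(h + 5 \left(-3\right) 3\right) \left(\left(3 - 2\right) + h\right) = \left(h - 45\right) \left(1 + h\right) = \left(-45 + h\right) \left(1 + h\right) = \left(1 + h\right) \left(-45 + h\right)$)
$\sqrt{-18 - 738} + A{\left(-66,30 \right)} = \sqrt{-18 - 738} - \left(1365 - 900\right) = \sqrt{-18 - 738} - 465 = \sqrt{-756} - 465 = 6 i \sqrt{21} - 465 = -465 + 6 i \sqrt{21}$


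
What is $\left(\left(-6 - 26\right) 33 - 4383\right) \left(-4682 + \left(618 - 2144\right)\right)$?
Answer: $33765312$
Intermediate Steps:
$\left(\left(-6 - 26\right) 33 - 4383\right) \left(-4682 + \left(618 - 2144\right)\right) = \left(\left(-32\right) 33 - 4383\right) \left(-4682 + \left(618 - 2144\right)\right) = \left(-1056 - 4383\right) \left(-4682 - 1526\right) = \left(-5439\right) \left(-6208\right) = 33765312$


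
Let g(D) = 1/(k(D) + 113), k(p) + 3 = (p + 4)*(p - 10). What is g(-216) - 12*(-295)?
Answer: 169997881/48022 ≈ 3540.0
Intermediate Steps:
k(p) = -3 + (-10 + p)*(4 + p) (k(p) = -3 + (p + 4)*(p - 10) = -3 + (4 + p)*(-10 + p) = -3 + (-10 + p)*(4 + p))
g(D) = 1/(70 + D² - 6*D) (g(D) = 1/((-43 + D² - 6*D) + 113) = 1/(70 + D² - 6*D))
g(-216) - 12*(-295) = 1/(70 + (-216)² - 6*(-216)) - 12*(-295) = 1/(70 + 46656 + 1296) + 3540 = 1/48022 + 3540 = 169997881/48022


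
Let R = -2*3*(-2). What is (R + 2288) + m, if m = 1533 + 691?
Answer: 4524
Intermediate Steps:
R = 12 (R = -6*(-2) = 12)
m = 2224
(R + 2288) + m = (12 + 2288) + 2224 = 2300 + 2224 = 4524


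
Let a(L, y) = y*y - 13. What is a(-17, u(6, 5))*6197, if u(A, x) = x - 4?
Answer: -74364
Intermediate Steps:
u(A, x) = -4 + x
a(L, y) = -13 + y**2 (a(L, y) = y**2 - 13 = -13 + y**2)
a(-17, u(6, 5))*6197 = (-13 + (-4 + 5)**2)*6197 = (-13 + 1**2)*6197 = (-13 + 1)*6197 = -12*6197 = -74364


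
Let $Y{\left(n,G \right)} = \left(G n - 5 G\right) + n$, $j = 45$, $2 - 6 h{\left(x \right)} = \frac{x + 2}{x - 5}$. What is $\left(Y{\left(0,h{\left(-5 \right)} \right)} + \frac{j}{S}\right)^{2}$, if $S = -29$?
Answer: $\frac{1067089}{121104} \approx 8.8113$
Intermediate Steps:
$h{\left(x \right)} = \frac{1}{3} - \frac{2 + x}{6 \left(-5 + x\right)}$ ($h{\left(x \right)} = \frac{1}{3} - \frac{\left(x + 2\right) \frac{1}{x - 5}}{6} = \frac{1}{3} - \frac{\left(2 + x\right) \frac{1}{-5 + x}}{6} = \frac{1}{3} - \frac{\frac{1}{-5 + x} \left(2 + x\right)}{6} = \frac{1}{3} - \frac{2 + x}{6 \left(-5 + x\right)}$)
$Y{\left(n,G \right)} = n - 5 G + G n$ ($Y{\left(n,G \right)} = \left(- 5 G + G n\right) + n = n - 5 G + G n$)
$\left(Y{\left(0,h{\left(-5 \right)} \right)} + \frac{j}{S}\right)^{2} = \left(\left(0 - 5 \frac{-12 - 5}{6 \left(-5 - 5\right)} + \frac{-12 - 5}{6 \left(-5 - 5\right)} 0\right) + \frac{45}{-29}\right)^{2} = \left(\left(0 - 5 \cdot \frac{1}{6} \frac{1}{-10} \left(-17\right) + \frac{1}{6} \frac{1}{-10} \left(-17\right) 0\right) + 45 \left(- \frac{1}{29}\right)\right)^{2} = \left(\left(0 - 5 \cdot \frac{1}{6} \left(- \frac{1}{10}\right) \left(-17\right) + \frac{1}{6} \left(- \frac{1}{10}\right) \left(-17\right) 0\right) - \frac{45}{29}\right)^{2} = \left(\left(0 - \frac{17}{12} + \frac{17}{60} \cdot 0\right) - \frac{45}{29}\right)^{2} = \left(\left(0 - \frac{17}{12} + 0\right) - \frac{45}{29}\right)^{2} = \left(- \frac{17}{12} - \frac{45}{29}\right)^{2} = \left(- \frac{1033}{348}\right)^{2} = \frac{1067089}{121104}$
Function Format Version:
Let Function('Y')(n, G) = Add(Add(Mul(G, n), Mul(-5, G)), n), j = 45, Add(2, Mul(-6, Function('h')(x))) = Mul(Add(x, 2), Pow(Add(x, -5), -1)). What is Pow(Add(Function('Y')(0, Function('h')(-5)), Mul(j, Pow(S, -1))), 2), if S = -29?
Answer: Rational(1067089, 121104) ≈ 8.8113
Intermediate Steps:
Function('h')(x) = Add(Rational(1, 3), Mul(Rational(-1, 6), Pow(Add(-5, x), -1), Add(2, x))) (Function('h')(x) = Add(Rational(1, 3), Mul(Rational(-1, 6), Mul(Add(x, 2), Pow(Add(x, -5), -1)))) = Add(Rational(1, 3), Mul(Rational(-1, 6), Mul(Add(2, x), Pow(Add(-5, x), -1)))) = Add(Rational(1, 3), Mul(Rational(-1, 6), Mul(Pow(Add(-5, x), -1), Add(2, x)))) = Add(Rational(1, 3), Mul(Rational(-1, 6), Pow(Add(-5, x), -1), Add(2, x))))
Function('Y')(n, G) = Add(n, Mul(-5, G), Mul(G, n)) (Function('Y')(n, G) = Add(Add(Mul(-5, G), Mul(G, n)), n) = Add(n, Mul(-5, G), Mul(G, n)))
Pow(Add(Function('Y')(0, Function('h')(-5)), Mul(j, Pow(S, -1))), 2) = Pow(Add(Add(0, Mul(-5, Mul(Rational(1, 6), Pow(Add(-5, -5), -1), Add(-12, -5))), Mul(Mul(Rational(1, 6), Pow(Add(-5, -5), -1), Add(-12, -5)), 0)), Mul(45, Pow(-29, -1))), 2) = Pow(Add(Add(0, Mul(-5, Mul(Rational(1, 6), Pow(-10, -1), -17)), Mul(Mul(Rational(1, 6), Pow(-10, -1), -17), 0)), Mul(45, Rational(-1, 29))), 2) = Pow(Add(Add(0, Mul(-5, Mul(Rational(1, 6), Rational(-1, 10), -17)), Mul(Mul(Rational(1, 6), Rational(-1, 10), -17), 0)), Rational(-45, 29)), 2) = Pow(Add(Add(0, Mul(-5, Rational(17, 60)), Mul(Rational(17, 60), 0)), Rational(-45, 29)), 2) = Pow(Add(Add(0, Rational(-17, 12), 0), Rational(-45, 29)), 2) = Pow(Add(Rational(-17, 12), Rational(-45, 29)), 2) = Pow(Rational(-1033, 348), 2) = Rational(1067089, 121104)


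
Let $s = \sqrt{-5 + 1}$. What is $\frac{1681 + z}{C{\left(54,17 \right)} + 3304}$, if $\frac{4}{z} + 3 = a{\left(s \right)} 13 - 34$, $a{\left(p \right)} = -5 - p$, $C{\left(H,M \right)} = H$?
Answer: $\frac{1164067}{2325415} + \frac{13 i}{4650830} \approx 0.50058 + 2.7952 \cdot 10^{-6} i$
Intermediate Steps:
$s = 2 i$ ($s = \sqrt{-4} = 2 i \approx 2.0 i$)
$z = \frac{-102 + 26 i}{2770}$ ($z = \frac{4}{-3 - \left(34 - \left(-5 - 2 i\right) 13\right)} = \frac{4}{-3 - \left(99 + 26 i\right)} = \frac{4}{-102 - 26 i} = 4 \frac{-102 + 26 i}{11080} = \frac{-102 + 26 i}{2770} \approx -0.036823 + 0.0093863 i$)
$\frac{1681 + z}{C{\left(54,17 \right)} + 3304} = \frac{1681 - \left(\frac{51}{1385} - \frac{13 i}{1385}\right)}{54 + 3304} = \frac{\frac{2328134}{1385} + \frac{13 i}{1385}}{3358} = \left(\frac{2328134}{1385} + \frac{13 i}{1385}\right) \frac{1}{3358} = \frac{1164067}{2325415} + \frac{13 i}{4650830}$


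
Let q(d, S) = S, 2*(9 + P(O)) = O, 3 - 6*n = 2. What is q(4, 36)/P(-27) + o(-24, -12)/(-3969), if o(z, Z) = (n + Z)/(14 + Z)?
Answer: -380669/238140 ≈ -1.5985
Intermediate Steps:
n = 1/6 (n = 1/2 - 1/6*2 = 1/2 - 1/3 = 1/6 ≈ 0.16667)
P(O) = -9 + O/2
o(z, Z) = (1/6 + Z)/(14 + Z)
q(4, 36)/P(-27) + o(-24, -12)/(-3969) = 36/(-9 + (1/2)*(-27)) + ((1/6 - 12)/(14 - 12))/(-3969) = 36/(-9 - 27/2) + (-71/6/2)*(-1/3969) = 36/(-45/2) + ((1/2)*(-71/6))*(-1/3969) = 36*(-2/45) - 71/12*(-1/3969) = -8/5 + 71/47628 = -380669/238140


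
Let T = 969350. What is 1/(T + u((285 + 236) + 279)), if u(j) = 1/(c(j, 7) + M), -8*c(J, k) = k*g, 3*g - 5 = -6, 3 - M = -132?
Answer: 3247/3147479474 ≈ 1.0316e-6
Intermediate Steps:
M = 135 (M = 3 - 1*(-132) = 3 + 132 = 135)
g = -⅓ (g = 5/3 + (⅓)*(-6) = 5/3 - 2 = -⅓ ≈ -0.33333)
c(J, k) = k/24 (c(J, k) = -k*(-1)/(8*3) = -(-1)*k/24 = k/24)
u(j) = 24/3247 (u(j) = 1/((1/24)*7 + 135) = 1/(7/24 + 135) = 1/(3247/24) = 24/3247)
1/(T + u((285 + 236) + 279)) = 1/(969350 + 24/3247) = 1/(3147479474/3247) = 3247/3147479474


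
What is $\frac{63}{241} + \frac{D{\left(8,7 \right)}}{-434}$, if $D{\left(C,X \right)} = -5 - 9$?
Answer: $\frac{2194}{7471} \approx 0.29367$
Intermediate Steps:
$D{\left(C,X \right)} = -14$
$\frac{63}{241} + \frac{D{\left(8,7 \right)}}{-434} = \frac{63}{241} - \frac{14}{-434} = 63 \cdot \frac{1}{241} - - \frac{1}{31} = \frac{63}{241} + \frac{1}{31} = \frac{2194}{7471}$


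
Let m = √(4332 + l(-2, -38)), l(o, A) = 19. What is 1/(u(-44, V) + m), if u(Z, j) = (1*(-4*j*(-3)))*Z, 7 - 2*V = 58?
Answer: 13464/181274945 - √4351/181274945 ≈ 7.3910e-5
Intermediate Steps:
V = -51/2 (V = 7/2 - ½*58 = 7/2 - 29 = -51/2 ≈ -25.500)
u(Z, j) = 12*Z*j (u(Z, j) = (1*(12*j))*Z = (12*j)*Z = 12*Z*j)
m = √4351 (m = √(4332 + 19) = √4351 ≈ 65.962)
1/(u(-44, V) + m) = 1/(12*(-44)*(-51/2) + √4351) = 1/(13464 + √4351)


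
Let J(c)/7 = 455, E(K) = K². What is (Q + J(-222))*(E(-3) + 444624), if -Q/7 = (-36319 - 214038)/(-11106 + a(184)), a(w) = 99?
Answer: 4936137119956/3669 ≈ 1.3454e+9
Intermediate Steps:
Q = -1752499/11007 (Q = -7*(-36319 - 214038)/(-11106 + 99) = -(-1752499)/(-11007) = -(-1752499)*(-1)/11007 = -7*250357/11007 = -1752499/11007 ≈ -159.22)
J(c) = 3185 (J(c) = 7*455 = 3185)
(Q + J(-222))*(E(-3) + 444624) = (-1752499/11007 + 3185)*((-3)² + 444624) = 33304796*(9 + 444624)/11007 = (33304796/11007)*444633 = 4936137119956/3669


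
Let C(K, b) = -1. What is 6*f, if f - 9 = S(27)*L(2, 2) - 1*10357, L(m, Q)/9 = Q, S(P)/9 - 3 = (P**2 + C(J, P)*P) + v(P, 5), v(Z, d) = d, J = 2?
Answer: 628032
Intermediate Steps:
S(P) = 72 - 9*P + 9*P**2 (S(P) = 27 + 9*((P**2 - P) + 5) = 27 + 9*(5 + P**2 - P) = 27 + (45 - 9*P + 9*P**2) = 72 - 9*P + 9*P**2)
L(m, Q) = 9*Q
f = 104672 (f = 9 + ((72 - 9*27 + 9*27**2)*(9*2) - 1*10357) = 9 + ((72 - 243 + 9*729)*18 - 10357) = 9 + ((72 - 243 + 6561)*18 - 10357) = 9 + (6390*18 - 10357) = 9 + (115020 - 10357) = 9 + 104663 = 104672)
6*f = 6*104672 = 628032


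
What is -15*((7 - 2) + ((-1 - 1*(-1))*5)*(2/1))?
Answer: -75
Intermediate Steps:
-15*((7 - 2) + ((-1 - 1*(-1))*5)*(2/1)) = -15*(5 + ((-1 + 1)*5)*(2*1)) = -15*(5 + (0*5)*2) = -15*(5 + 0*2) = -15*(5 + 0) = -15*5 = -75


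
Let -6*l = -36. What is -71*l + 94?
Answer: -332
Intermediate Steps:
l = 6 (l = -⅙*(-36) = 6)
-71*l + 94 = -71*6 + 94 = -426 + 94 = -332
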